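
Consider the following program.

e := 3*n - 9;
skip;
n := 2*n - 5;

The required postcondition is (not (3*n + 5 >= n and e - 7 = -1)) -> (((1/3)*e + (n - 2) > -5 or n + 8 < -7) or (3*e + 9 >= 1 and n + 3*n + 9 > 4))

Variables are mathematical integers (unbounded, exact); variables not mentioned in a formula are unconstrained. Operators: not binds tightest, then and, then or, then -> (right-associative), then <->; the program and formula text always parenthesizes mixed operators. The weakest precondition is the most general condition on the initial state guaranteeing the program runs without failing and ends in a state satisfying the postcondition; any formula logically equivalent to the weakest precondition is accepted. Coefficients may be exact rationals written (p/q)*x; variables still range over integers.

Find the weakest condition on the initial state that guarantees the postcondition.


Working backward. After the program, the postcondition (not (3*n + 5 >= n and e - 7 = -1)) -> (((1/3)*e + (n - 2) > -5 or n + 8 < -7) or (3*e + 9 >= 1 and n + 3*n + 9 > 4)) must hold; in canonical form it is (not (2*n >= -5 and e = 6)) -> ((1/3)*e + n > -3 or n < -15 or (3*e >= -8 and 4*n > -5)).
Before n := 2*n - 5: (not (4*n >= 5 and e = 6)) -> ((1/3)*e + 2*n > 2 or 2*n < -10 or (3*e >= -8 and 8*n > 15))
Before skip: (not (4*n >= 5 and e = 6)) -> ((1/3)*e + 2*n > 2 or 2*n < -10 or (3*e >= -8 and 8*n > 15))
Before e := 3*n - 9: (not (4*n >= 5 and 3*n = 15)) -> (3*n > 5 or 2*n < -10 or (9*n >= 19 and 8*n > 15))
Answer: WP = (not (4*n >= 5 and 3*n = 15)) -> (3*n > 5 or 2*n < -10 or (9*n >= 19 and 8*n > 15))


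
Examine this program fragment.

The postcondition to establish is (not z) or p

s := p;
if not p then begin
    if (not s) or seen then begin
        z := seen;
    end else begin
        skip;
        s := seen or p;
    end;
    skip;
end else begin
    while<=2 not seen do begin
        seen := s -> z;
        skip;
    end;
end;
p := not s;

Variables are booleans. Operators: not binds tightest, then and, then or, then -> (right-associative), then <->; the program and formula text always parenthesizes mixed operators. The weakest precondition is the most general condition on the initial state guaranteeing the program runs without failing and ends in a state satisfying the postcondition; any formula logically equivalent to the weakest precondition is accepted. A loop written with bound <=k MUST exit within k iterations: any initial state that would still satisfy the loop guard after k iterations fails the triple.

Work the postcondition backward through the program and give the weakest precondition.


Working backward. After the program, (not z) or p must hold.
Before p := not s: (not z) or (not s)
Then branch requires (((not s) or seen) -> ((not seen) or (not s))) and ((not ((not s) or seen)) -> ((not z) or (not (seen or p)))); else branch requires ((not seen) -> (((not (s -> z)) -> ((s -> z) and ((not z) or (not s)))) and ((s -> z) -> ((not z) or (not s))))) and (seen -> ((not z) or (not s))).
Before the if: ((not p) -> ((((not s) or seen) -> ((not seen) or (not s))) and ((not ((not s) or seen)) -> ((not z) or (not (seen or p)))))) and (p -> (((not seen) -> (((not (s -> z)) -> ((s -> z) and ((not z) or (not s)))) and ((s -> z) -> ((not z) or (not s))))) and (seen -> ((not z) or (not s)))))
Before s := p: ((not p) -> ((((not p) or seen) -> ((not seen) or (not p))) and ((not ((not p) or seen)) -> ((not z) or (not (seen or p)))))) and (p -> (((not seen) -> (((not (p -> z)) -> ((p -> z) and ((not z) or (not p)))) and ((p -> z) -> ((not z) or (not p))))) and (seen -> ((not z) or (not p)))))
Answer: WP = ((not p) -> ((((not p) or seen) -> ((not seen) or (not p))) and ((not ((not p) or seen)) -> ((not z) or (not (seen or p)))))) and (p -> (((not seen) -> (((not (p -> z)) -> ((p -> z) and ((not z) or (not p)))) and ((p -> z) -> ((not z) or (not p))))) and (seen -> ((not z) or (not p)))))


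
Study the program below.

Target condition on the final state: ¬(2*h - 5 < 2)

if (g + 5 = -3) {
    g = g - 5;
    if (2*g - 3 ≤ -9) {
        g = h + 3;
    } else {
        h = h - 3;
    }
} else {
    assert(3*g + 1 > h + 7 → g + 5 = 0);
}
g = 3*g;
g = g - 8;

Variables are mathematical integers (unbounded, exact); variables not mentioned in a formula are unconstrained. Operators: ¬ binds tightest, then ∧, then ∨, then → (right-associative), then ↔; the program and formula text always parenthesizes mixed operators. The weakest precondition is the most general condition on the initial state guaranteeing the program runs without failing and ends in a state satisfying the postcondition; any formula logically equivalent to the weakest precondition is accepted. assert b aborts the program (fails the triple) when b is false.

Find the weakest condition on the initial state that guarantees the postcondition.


Working backward. After the program, the postcondition ¬(2*h - 5 < 2) must hold; in canonical form it is ¬(2*h < 7).
Before g := g - 8: ¬(2*h < 7)
Before g := 3*g: ¬(2*h < 7)
Then branch requires (2*g ≤ 4 → (¬(2*h < 7))) ∧ ((¬(2*g ≤ 4)) → (¬(2*h < 13))); else branch requires (3*g > h + 6 → g = -5) ∧ (¬(2*h < 7)).
Before the if: (g = -8 → ((2*g ≤ 4 → (¬(2*h < 7))) ∧ ((¬(2*g ≤ 4)) → (¬(2*h < 13))))) ∧ ((¬(g = -8)) → ((3*g > h + 6 → g = -5) ∧ (¬(2*h < 7))))
Answer: WP = (g = -8 → ((2*g ≤ 4 → (¬(2*h < 7))) ∧ ((¬(2*g ≤ 4)) → (¬(2*h < 13))))) ∧ ((¬(g = -8)) → ((3*g > h + 6 → g = -5) ∧ (¬(2*h < 7))))


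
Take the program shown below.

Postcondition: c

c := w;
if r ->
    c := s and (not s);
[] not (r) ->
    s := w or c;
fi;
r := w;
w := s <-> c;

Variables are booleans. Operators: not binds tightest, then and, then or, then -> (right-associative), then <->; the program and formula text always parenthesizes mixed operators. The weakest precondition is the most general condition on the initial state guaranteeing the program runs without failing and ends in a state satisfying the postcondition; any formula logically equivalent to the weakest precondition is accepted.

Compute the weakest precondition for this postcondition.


Working backward. After the program, c must hold.
Before w := s <-> c: c
Before r := w: c
Then branch requires false; else branch requires c.
Before the if: (not r) and ((not r) -> c)
Before c := w: (not r) and ((not r) -> w)
Answer: WP = (not r) and ((not r) -> w)


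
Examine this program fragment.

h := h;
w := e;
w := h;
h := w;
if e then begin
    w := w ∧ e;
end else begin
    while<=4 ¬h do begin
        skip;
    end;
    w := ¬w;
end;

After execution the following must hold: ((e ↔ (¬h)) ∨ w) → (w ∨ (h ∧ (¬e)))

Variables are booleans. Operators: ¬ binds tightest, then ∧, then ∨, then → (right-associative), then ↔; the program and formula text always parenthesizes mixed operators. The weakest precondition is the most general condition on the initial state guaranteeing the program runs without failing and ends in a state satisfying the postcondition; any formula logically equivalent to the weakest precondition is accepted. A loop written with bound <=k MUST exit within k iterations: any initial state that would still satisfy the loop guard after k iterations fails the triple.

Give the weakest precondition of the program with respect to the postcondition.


Working backward. After the program, ((e ↔ (¬h)) ∨ w) → (w ∨ (h ∧ (¬e))) must hold.
Then branch requires ((e ↔ (¬h)) ∨ (w ∧ e)) → ((w ∧ e) ∨ (h ∧ (¬e))); else branch requires ((¬h) → (((¬h) → (((¬h) → (((¬h) → (h ∧ (((e ↔ (¬h)) ∨ (¬w)) → ((¬w) ∨ (h ∧ (¬e)))))) ∧ (h → (((e ↔ (¬h)) ∨ (¬w)) → ((¬w) ∨ (h ∧ (¬e))))))) ∧ (h → (((e ↔ (¬h)) ∨ (¬w)) → ((¬w) ∨ (h ∧ (¬e))))))) ∧ (h → (((e ↔ (¬h)) ∨ (¬w)) → ((¬w) ∨ (h ∧ (¬e))))))) ∧ (h → (((e ↔ (¬h)) ∨ (¬w)) → ((¬w) ∨ (h ∧ (¬e))))).
Before the if: (e → (((e ↔ (¬h)) ∨ (w ∧ e)) → ((w ∧ e) ∨ (h ∧ (¬e))))) ∧ ((¬e) → (((¬h) → (((¬h) → (((¬h) → (((¬h) → (h ∧ (((e ↔ (¬h)) ∨ (¬w)) → ((¬w) ∨ (h ∧ (¬e)))))) ∧ (h → (((e ↔ (¬h)) ∨ (¬w)) → ((¬w) ∨ (h ∧ (¬e))))))) ∧ (h → (((e ↔ (¬h)) ∨ (¬w)) → ((¬w) ∨ (h ∧ (¬e))))))) ∧ (h → (((e ↔ (¬h)) ∨ (¬w)) → ((¬w) ∨ (h ∧ (¬e))))))) ∧ (h → (((e ↔ (¬h)) ∨ (¬w)) → ((¬w) ∨ (h ∧ (¬e)))))))
Before h := w: (e → (((e ↔ (¬w)) ∨ (w ∧ e)) → ((w ∧ e) ∨ (w ∧ (¬e))))) ∧ ((¬e) → (((¬w) → (((¬w) → (((¬w) → (((¬w) → (w ∧ (((e ↔ (¬w)) ∨ (¬w)) → ((¬w) ∨ (w ∧ (¬e)))))) ∧ (w → (((e ↔ (¬w)) ∨ (¬w)) → ((¬w) ∨ (w ∧ (¬e))))))) ∧ (w → (((e ↔ (¬w)) ∨ (¬w)) → ((¬w) ∨ (w ∧ (¬e))))))) ∧ (w → (((e ↔ (¬w)) ∨ (¬w)) → ((¬w) ∨ (w ∧ (¬e))))))) ∧ (w → (((e ↔ (¬w)) ∨ (¬w)) → ((¬w) ∨ (w ∧ (¬e)))))))
Before w := h: (e → (((e ↔ (¬h)) ∨ (h ∧ e)) → ((h ∧ e) ∨ (h ∧ (¬e))))) ∧ ((¬e) → (((¬h) → (((¬h) → (((¬h) → (((¬h) → (h ∧ (((e ↔ (¬h)) ∨ (¬h)) → ((¬h) ∨ (h ∧ (¬e)))))) ∧ (h → (((e ↔ (¬h)) ∨ (¬h)) → ((¬h) ∨ (h ∧ (¬e))))))) ∧ (h → (((e ↔ (¬h)) ∨ (¬h)) → ((¬h) ∨ (h ∧ (¬e))))))) ∧ (h → (((e ↔ (¬h)) ∨ (¬h)) → ((¬h) ∨ (h ∧ (¬e))))))) ∧ (h → (((e ↔ (¬h)) ∨ (¬h)) → ((¬h) ∨ (h ∧ (¬e)))))))
Before w := e: (e → (((e ↔ (¬h)) ∨ (h ∧ e)) → ((h ∧ e) ∨ (h ∧ (¬e))))) ∧ ((¬e) → (((¬h) → (((¬h) → (((¬h) → (((¬h) → (h ∧ (((e ↔ (¬h)) ∨ (¬h)) → ((¬h) ∨ (h ∧ (¬e)))))) ∧ (h → (((e ↔ (¬h)) ∨ (¬h)) → ((¬h) ∨ (h ∧ (¬e))))))) ∧ (h → (((e ↔ (¬h)) ∨ (¬h)) → ((¬h) ∨ (h ∧ (¬e))))))) ∧ (h → (((e ↔ (¬h)) ∨ (¬h)) → ((¬h) ∨ (h ∧ (¬e))))))) ∧ (h → (((e ↔ (¬h)) ∨ (¬h)) → ((¬h) ∨ (h ∧ (¬e)))))))
Before h := h: (e → (((e ↔ (¬h)) ∨ (h ∧ e)) → ((h ∧ e) ∨ (h ∧ (¬e))))) ∧ ((¬e) → (((¬h) → (((¬h) → (((¬h) → (((¬h) → (h ∧ (((e ↔ (¬h)) ∨ (¬h)) → ((¬h) ∨ (h ∧ (¬e)))))) ∧ (h → (((e ↔ (¬h)) ∨ (¬h)) → ((¬h) ∨ (h ∧ (¬e))))))) ∧ (h → (((e ↔ (¬h)) ∨ (¬h)) → ((¬h) ∨ (h ∧ (¬e))))))) ∧ (h → (((e ↔ (¬h)) ∨ (¬h)) → ((¬h) ∨ (h ∧ (¬e))))))) ∧ (h → (((e ↔ (¬h)) ∨ (¬h)) → ((¬h) ∨ (h ∧ (¬e)))))))
Answer: WP = (e → (((e ↔ (¬h)) ∨ (h ∧ e)) → ((h ∧ e) ∨ (h ∧ (¬e))))) ∧ ((¬e) → (((¬h) → (((¬h) → (((¬h) → (((¬h) → (h ∧ (((e ↔ (¬h)) ∨ (¬h)) → ((¬h) ∨ (h ∧ (¬e)))))) ∧ (h → (((e ↔ (¬h)) ∨ (¬h)) → ((¬h) ∨ (h ∧ (¬e))))))) ∧ (h → (((e ↔ (¬h)) ∨ (¬h)) → ((¬h) ∨ (h ∧ (¬e))))))) ∧ (h → (((e ↔ (¬h)) ∨ (¬h)) → ((¬h) ∨ (h ∧ (¬e))))))) ∧ (h → (((e ↔ (¬h)) ∨ (¬h)) → ((¬h) ∨ (h ∧ (¬e)))))))


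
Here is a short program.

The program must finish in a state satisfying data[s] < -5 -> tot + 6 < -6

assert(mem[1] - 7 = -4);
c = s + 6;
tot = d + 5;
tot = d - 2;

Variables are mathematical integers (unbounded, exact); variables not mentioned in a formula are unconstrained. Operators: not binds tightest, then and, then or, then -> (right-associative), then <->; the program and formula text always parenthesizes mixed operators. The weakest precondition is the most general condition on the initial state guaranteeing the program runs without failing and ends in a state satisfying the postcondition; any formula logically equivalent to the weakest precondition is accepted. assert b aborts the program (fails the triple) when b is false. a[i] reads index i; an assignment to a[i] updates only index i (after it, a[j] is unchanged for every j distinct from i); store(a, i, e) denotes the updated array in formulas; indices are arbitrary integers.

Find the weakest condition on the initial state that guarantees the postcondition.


Working backward. After the program, the postcondition data[s] < -5 -> tot + 6 < -6 must hold; in canonical form it is data[s] < -5 -> tot < -12.
Before tot := d - 2: data[s] < -5 -> d < -10
Before tot := d + 5: data[s] < -5 -> d < -10
Before c := s + 6: data[s] < -5 -> d < -10
Before assert mem[1] - 7 = -4: mem[1] = 3 and (data[s] < -5 -> d < -10)
Answer: WP = mem[1] = 3 and (data[s] < -5 -> d < -10)


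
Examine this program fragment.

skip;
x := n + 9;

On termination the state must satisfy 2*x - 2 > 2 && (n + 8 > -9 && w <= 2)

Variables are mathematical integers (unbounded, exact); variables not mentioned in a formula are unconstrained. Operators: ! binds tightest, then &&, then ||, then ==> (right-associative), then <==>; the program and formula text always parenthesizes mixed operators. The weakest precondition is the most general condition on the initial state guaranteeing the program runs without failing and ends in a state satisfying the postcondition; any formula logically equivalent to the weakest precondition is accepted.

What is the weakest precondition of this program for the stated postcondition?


Working backward. After the program, the postcondition 2*x - 2 > 2 && (n + 8 > -9 && w <= 2) must hold; in canonical form it is 2*x > 4 && n > -17 && w <= 2.
Before x := n + 9: 2*n > -14 && n > -17 && w <= 2
Before skip: 2*n > -14 && n > -17 && w <= 2
Answer: WP = 2*n > -14 && n > -17 && w <= 2


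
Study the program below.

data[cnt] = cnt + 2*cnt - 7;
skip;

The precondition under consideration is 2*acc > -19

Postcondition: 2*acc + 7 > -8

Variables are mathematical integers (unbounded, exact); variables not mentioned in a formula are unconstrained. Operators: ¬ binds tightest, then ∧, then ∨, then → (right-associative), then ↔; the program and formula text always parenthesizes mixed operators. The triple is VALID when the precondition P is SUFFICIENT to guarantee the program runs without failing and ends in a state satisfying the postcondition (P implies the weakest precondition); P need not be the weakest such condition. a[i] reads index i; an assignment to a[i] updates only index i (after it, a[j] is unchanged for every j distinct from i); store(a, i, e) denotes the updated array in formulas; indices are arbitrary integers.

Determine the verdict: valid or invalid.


Working backward. After the program, the postcondition 2*acc + 7 > -8 must hold; in canonical form it is 2*acc > -15.
Before skip: 2*acc > -15
Before data[cnt] := cnt + 2*cnt - 7: 2*acc > -15
The weakest precondition is 2*acc > -15.
Check whether 2*acc > -19 implies it.
Countermodel: at the initial state acc = -9, the precondition holds but the weakest precondition fails.
Answer: invalid


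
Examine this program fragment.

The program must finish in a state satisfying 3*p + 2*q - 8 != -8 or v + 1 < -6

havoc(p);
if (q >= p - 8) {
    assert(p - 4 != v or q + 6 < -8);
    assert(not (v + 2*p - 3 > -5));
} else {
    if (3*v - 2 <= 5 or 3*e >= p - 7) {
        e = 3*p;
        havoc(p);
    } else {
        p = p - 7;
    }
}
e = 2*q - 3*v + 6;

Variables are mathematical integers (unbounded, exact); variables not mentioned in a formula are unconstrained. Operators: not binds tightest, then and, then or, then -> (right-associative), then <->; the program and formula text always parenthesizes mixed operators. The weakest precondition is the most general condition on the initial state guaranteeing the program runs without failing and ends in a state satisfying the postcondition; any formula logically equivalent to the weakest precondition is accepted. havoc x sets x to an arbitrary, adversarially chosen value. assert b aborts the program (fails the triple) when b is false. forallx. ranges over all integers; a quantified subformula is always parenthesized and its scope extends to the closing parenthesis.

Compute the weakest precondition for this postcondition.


Working backward. After the program, the postcondition 3*p + 2*q - 8 != -8 or v + 1 < -6 must hold; in canonical form it is 3*p + 2*q != 0 or v < -7.
Before e := 2*q - 3*v + 6: 3*p + 2*q != 0 or v < -7
Then branch requires (p != v + 4 or q < -14) and (not (2*p + v > -2)) and (3*p + 2*q != 0 or v < -7); else branch requires ((3*v <= 7 or 3*e >= p - 7) -> (forall p_1. (3*p_1 + 2*q != 0 or v < -7))) and ((not (3*v <= 7 or 3*e >= p - 7)) -> (3*p + 2*q != 21 or v < -7)).
Before the if: (q >= p - 8 -> ((p != v + 4 or q < -14) and (not (2*p + v > -2)) and (3*p + 2*q != 0 or v < -7))) and ((not (q >= p - 8)) -> (((3*v <= 7 or 3*e >= p - 7) -> (forall p_1. (3*p_1 + 2*q != 0 or v < -7))) and ((not (3*v <= 7 or 3*e >= p - 7)) -> (3*p + 2*q != 21 or v < -7))))
Before havoc p: forall p_2. ((q >= p_2 - 8 -> ((p_2 != v + 4 or q < -14) and (not (2*p_2 + v > -2)) and (3*p_2 + 2*q != 0 or v < -7))) and ((not (q >= p_2 - 8)) -> (((3*v <= 7 or 3*e >= p_2 - 7) -> (forall p_1. (3*p_1 + 2*q != 0 or v < -7))) and ((not (3*v <= 7 or 3*e >= p_2 - 7)) -> (3*p_2 + 2*q != 21 or v < -7)))))
Answer: WP = forall p_2. ((q >= p_2 - 8 -> ((p_2 != v + 4 or q < -14) and (not (2*p_2 + v > -2)) and (3*p_2 + 2*q != 0 or v < -7))) and ((not (q >= p_2 - 8)) -> (((3*v <= 7 or 3*e >= p_2 - 7) -> (forall p_1. (3*p_1 + 2*q != 0 or v < -7))) and ((not (3*v <= 7 or 3*e >= p_2 - 7)) -> (3*p_2 + 2*q != 21 or v < -7)))))


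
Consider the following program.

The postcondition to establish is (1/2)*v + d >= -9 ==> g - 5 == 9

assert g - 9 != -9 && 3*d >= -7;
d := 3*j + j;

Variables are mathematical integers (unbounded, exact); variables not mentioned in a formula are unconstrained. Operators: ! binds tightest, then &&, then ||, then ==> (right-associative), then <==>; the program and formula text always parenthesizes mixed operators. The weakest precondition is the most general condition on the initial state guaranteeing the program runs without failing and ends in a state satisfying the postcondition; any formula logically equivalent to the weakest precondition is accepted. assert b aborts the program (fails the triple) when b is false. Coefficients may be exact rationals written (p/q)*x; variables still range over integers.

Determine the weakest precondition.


Working backward. After the program, the postcondition (1/2)*v + d >= -9 ==> g - 5 == 9 must hold; in canonical form it is d + (1/2)*v >= -9 ==> g == 14.
Before d := 3*j + j: 4*j + (1/2)*v >= -9 ==> g == 14
Before assert g - 9 != -9 && 3*d >= -7: g != 0 && 3*d >= -7 && (4*j + (1/2)*v >= -9 ==> g == 14)
Answer: WP = g != 0 && 3*d >= -7 && (4*j + (1/2)*v >= -9 ==> g == 14)


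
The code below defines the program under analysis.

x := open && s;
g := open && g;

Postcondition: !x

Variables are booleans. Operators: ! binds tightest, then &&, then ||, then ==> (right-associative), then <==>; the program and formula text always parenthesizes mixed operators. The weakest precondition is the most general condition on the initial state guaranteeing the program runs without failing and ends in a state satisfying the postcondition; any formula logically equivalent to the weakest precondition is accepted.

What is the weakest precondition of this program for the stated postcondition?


Working backward. After the program, !x must hold.
Before g := open && g: !x
Before x := open && s: !(open && s)
Answer: WP = !(open && s)


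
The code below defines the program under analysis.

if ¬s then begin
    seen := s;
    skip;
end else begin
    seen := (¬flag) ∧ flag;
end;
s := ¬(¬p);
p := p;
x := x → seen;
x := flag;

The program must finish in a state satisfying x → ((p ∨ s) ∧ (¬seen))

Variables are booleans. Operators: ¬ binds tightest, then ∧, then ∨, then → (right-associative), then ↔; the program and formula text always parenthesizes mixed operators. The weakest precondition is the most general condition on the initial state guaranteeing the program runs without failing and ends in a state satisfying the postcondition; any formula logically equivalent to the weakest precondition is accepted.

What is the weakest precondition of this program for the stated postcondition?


Working backward. After the program, x → ((p ∨ s) ∧ (¬seen)) must hold.
Before x := flag: flag → ((p ∨ s) ∧ (¬seen))
Before x := x → seen: flag → ((p ∨ s) ∧ (¬seen))
Before p := p: flag → ((p ∨ s) ∧ (¬seen))
Before s := ¬(¬p): flag → (p ∧ (¬seen))
Then branch requires flag → (p ∧ (¬s)); else branch requires flag → p.
Before the if: ((¬s) → (flag → (p ∧ (¬s)))) ∧ (s → (flag → p))
Answer: WP = ((¬s) → (flag → (p ∧ (¬s)))) ∧ (s → (flag → p))


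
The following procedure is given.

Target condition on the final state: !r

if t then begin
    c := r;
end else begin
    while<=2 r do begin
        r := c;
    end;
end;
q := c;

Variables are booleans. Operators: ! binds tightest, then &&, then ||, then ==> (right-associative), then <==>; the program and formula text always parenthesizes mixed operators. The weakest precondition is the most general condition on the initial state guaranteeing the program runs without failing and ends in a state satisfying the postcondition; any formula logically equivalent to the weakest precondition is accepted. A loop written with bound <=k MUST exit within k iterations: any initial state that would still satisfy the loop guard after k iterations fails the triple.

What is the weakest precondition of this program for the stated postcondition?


Working backward. After the program, !r must hold.
Before q := c: !r
Then branch requires !r; else branch requires r ==> (c ==> (!c)).
Before the if: (t ==> (!r)) && ((!t) ==> (r ==> (c ==> (!c))))
Answer: WP = (t ==> (!r)) && ((!t) ==> (r ==> (c ==> (!c))))


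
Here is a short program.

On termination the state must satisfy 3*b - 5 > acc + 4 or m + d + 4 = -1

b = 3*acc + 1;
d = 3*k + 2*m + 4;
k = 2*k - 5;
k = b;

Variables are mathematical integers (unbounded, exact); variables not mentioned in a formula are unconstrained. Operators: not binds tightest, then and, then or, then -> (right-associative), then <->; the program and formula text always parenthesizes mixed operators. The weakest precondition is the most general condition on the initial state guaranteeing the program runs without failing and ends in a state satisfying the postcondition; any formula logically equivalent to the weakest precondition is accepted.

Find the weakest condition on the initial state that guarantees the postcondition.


Working backward. After the program, the postcondition 3*b - 5 > acc + 4 or m + d + 4 = -1 must hold; in canonical form it is 3*b > acc + 9 or d + m = -5.
Before k := b: 3*b > acc + 9 or d + m = -5
Before k := 2*k - 5: 3*b > acc + 9 or d + m = -5
Before d := 3*k + 2*m + 4: 3*b > acc + 9 or 3*k + 3*m = -9
Before b := 3*acc + 1: 8*acc > 6 or 3*k + 3*m = -9
Answer: WP = 8*acc > 6 or 3*k + 3*m = -9


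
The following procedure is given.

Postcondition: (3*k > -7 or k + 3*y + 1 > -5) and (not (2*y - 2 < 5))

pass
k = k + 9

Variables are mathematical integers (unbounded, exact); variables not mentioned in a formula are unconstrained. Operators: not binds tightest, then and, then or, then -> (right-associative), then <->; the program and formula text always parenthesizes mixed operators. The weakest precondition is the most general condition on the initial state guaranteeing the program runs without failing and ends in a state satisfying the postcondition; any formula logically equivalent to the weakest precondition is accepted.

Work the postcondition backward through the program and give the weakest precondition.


Working backward. After the program, the postcondition (3*k > -7 or k + 3*y + 1 > -5) and (not (2*y - 2 < 5)) must hold; in canonical form it is (3*k > -7 or k + 3*y > -6) and (not (2*y < 7)).
Before k := k + 9: (3*k > -34 or k + 3*y > -15) and (not (2*y < 7))
Before skip: (3*k > -34 or k + 3*y > -15) and (not (2*y < 7))
Answer: WP = (3*k > -34 or k + 3*y > -15) and (not (2*y < 7))


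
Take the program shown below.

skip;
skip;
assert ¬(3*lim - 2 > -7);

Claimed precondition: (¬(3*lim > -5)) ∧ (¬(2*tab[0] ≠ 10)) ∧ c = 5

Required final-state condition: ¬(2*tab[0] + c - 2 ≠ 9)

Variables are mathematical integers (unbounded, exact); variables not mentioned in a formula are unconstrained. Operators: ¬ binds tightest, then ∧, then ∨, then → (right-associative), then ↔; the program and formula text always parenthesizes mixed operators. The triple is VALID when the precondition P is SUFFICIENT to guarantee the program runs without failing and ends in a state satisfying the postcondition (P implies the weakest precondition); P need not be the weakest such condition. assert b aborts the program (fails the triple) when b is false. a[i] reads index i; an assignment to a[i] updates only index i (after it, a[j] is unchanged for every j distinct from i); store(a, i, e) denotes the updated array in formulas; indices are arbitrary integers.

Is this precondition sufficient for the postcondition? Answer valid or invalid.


Working backward. After the program, the postcondition ¬(2*tab[0] + c - 2 ≠ 9) must hold; in canonical form it is ¬(2*tab[0] + c ≠ 11).
Before assert ¬(3*lim - 2 > -7): (¬(3*lim > -5)) ∧ (¬(2*tab[0] + c ≠ 11))
Before skip: (¬(3*lim > -5)) ∧ (¬(2*tab[0] + c ≠ 11))
Before skip: (¬(3*lim > -5)) ∧ (¬(2*tab[0] + c ≠ 11))
The weakest precondition is (¬(3*lim > -5)) ∧ (¬(2*tab[0] + c ≠ 11)).
Check whether (¬(3*lim > -5)) ∧ (¬(2*tab[0] ≠ 10)) ∧ c = 5 implies it.
Countermodel: at the initial state c = 5, lim = -2, tab = {[0] = 5, elsewhere 5}, the precondition holds but the weakest precondition fails.
Answer: invalid


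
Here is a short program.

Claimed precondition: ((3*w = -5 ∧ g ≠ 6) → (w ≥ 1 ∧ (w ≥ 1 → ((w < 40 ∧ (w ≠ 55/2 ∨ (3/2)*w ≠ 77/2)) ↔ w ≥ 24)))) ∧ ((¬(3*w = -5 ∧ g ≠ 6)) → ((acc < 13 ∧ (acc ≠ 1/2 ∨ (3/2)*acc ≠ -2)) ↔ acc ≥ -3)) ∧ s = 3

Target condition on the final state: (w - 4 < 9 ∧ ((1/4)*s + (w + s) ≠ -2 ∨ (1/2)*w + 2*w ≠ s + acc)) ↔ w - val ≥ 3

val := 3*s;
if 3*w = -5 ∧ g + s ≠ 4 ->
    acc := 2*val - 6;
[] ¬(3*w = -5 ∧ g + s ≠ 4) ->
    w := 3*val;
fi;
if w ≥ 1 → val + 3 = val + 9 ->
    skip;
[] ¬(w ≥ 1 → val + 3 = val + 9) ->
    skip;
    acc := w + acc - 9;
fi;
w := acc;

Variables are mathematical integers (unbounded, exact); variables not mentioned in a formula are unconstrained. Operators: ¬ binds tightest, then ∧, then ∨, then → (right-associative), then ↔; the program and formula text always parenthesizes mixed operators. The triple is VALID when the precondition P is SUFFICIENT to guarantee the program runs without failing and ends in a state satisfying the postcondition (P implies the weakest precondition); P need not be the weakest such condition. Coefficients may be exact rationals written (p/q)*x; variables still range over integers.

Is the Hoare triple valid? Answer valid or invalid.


Working backward. After the program, the postcondition (w - 4 < 9 ∧ ((1/4)*s + (w + s) ≠ -2 ∨ (1/2)*w + 2*w ≠ s + acc)) ↔ w - val ≥ 3 must hold; in canonical form it is (w < 13 ∧ ((5/4)*s + w ≠ -2 ∨ (5/2)*w ≠ acc + s)) ↔ w ≥ val + 3.
Before w := acc: (acc < 13 ∧ (acc + (5/4)*s ≠ -2 ∨ (3/2)*acc ≠ s)) ↔ acc ≥ val + 3
Then branch requires (acc < 13 ∧ (acc + (5/4)*s ≠ -2 ∨ (3/2)*acc ≠ s)) ↔ acc ≥ val + 3; else branch requires (acc + w < 22 ∧ (acc + (5/4)*s + w ≠ 7 ∨ (3/2)*acc + (3/2)*w ≠ s + 27/2)) ↔ acc + w ≥ val + 12.
Before the if: ((¬(w ≥ 1)) → ((acc < 13 ∧ (acc + (5/4)*s ≠ -2 ∨ (3/2)*acc ≠ s)) ↔ acc ≥ val + 3)) ∧ (w ≥ 1 → ((acc + w < 22 ∧ (acc + (5/4)*s + w ≠ 7 ∨ (3/2)*acc + (3/2)*w ≠ s + 27/2)) ↔ acc + w ≥ val + 12))
Then branch requires ((¬(w ≥ 1)) → ((2*val < 19 ∧ ((5/4)*s + 2*val ≠ 4 ∨ 3*val ≠ s + 9)) ↔ val ≥ 9)) ∧ (w ≥ 1 → ((2*val + w < 28 ∧ ((5/4)*s + 2*val + w ≠ 13 ∨ 3*val + (3/2)*w ≠ s + 45/2)) ↔ val + w ≥ 18)); else branch requires ((¬(3*val ≥ 1)) → ((acc < 13 ∧ (acc + (5/4)*s ≠ -2 ∨ (3/2)*acc ≠ s)) ↔ acc ≥ val + 3)) ∧ (3*val ≥ 1 → ((acc + 3*val < 22 ∧ (acc + (5/4)*s + 3*val ≠ 7 ∨ (3/2)*acc + (9/2)*val ≠ s + 27/2)) ↔ acc + 2*val ≥ 12)).
Before the if: ((3*w = -5 ∧ g + s ≠ 4) → (((¬(w ≥ 1)) → ((2*val < 19 ∧ ((5/4)*s + 2*val ≠ 4 ∨ 3*val ≠ s + 9)) ↔ val ≥ 9)) ∧ (w ≥ 1 → ((2*val + w < 28 ∧ ((5/4)*s + 2*val + w ≠ 13 ∨ 3*val + (3/2)*w ≠ s + 45/2)) ↔ val + w ≥ 18)))) ∧ ((¬(3*w = -5 ∧ g + s ≠ 4)) → (((¬(3*val ≥ 1)) → ((acc < 13 ∧ (acc + (5/4)*s ≠ -2 ∨ (3/2)*acc ≠ s)) ↔ acc ≥ val + 3)) ∧ (3*val ≥ 1 → ((acc + 3*val < 22 ∧ (acc + (5/4)*s + 3*val ≠ 7 ∨ (3/2)*acc + (9/2)*val ≠ s + 27/2)) ↔ acc + 2*val ≥ 12))))
Before val := 3*s: ((3*w = -5 ∧ g + s ≠ 4) → (((¬(w ≥ 1)) → ((6*s < 19 ∧ ((29/4)*s ≠ 4 ∨ 8*s ≠ 9)) ↔ 3*s ≥ 9)) ∧ (w ≥ 1 → ((6*s + w < 28 ∧ ((29/4)*s + w ≠ 13 ∨ 8*s + (3/2)*w ≠ 45/2)) ↔ 3*s + w ≥ 18)))) ∧ ((¬(3*w = -5 ∧ g + s ≠ 4)) → (((¬(9*s ≥ 1)) → ((acc < 13 ∧ (acc + (5/4)*s ≠ -2 ∨ (3/2)*acc ≠ s)) ↔ acc ≥ 3*s + 3)) ∧ (9*s ≥ 1 → ((acc + 9*s < 22 ∧ (acc + (41/4)*s ≠ 7 ∨ (3/2)*acc + (25/2)*s ≠ 27/2)) ↔ acc + 6*s ≥ 12))))
The weakest precondition is ((3*w = -5 ∧ g + s ≠ 4) → (((¬(w ≥ 1)) → ((6*s < 19 ∧ ((29/4)*s ≠ 4 ∨ 8*s ≠ 9)) ↔ 3*s ≥ 9)) ∧ (w ≥ 1 → ((6*s + w < 28 ∧ ((29/4)*s + w ≠ 13 ∨ 8*s + (3/2)*w ≠ 45/2)) ↔ 3*s + w ≥ 18)))) ∧ ((¬(3*w = -5 ∧ g + s ≠ 4)) → (((¬(9*s ≥ 1)) → ((acc < 13 ∧ (acc + (5/4)*s ≠ -2 ∨ (3/2)*acc ≠ s)) ↔ acc ≥ 3*s + 3)) ∧ (9*s ≥ 1 → ((acc + 9*s < 22 ∧ (acc + (41/4)*s ≠ 7 ∨ (3/2)*acc + (25/2)*s ≠ 27/2)) ↔ acc + 6*s ≥ 12)))).
Check whether ((3*w = -5 ∧ g ≠ 6) → (w ≥ 1 ∧ (w ≥ 1 → ((w < 40 ∧ (w ≠ 55/2 ∨ (3/2)*w ≠ 77/2)) ↔ w ≥ 24)))) ∧ ((¬(3*w = -5 ∧ g ≠ 6)) → ((acc < 13 ∧ (acc ≠ 1/2 ∨ (3/2)*acc ≠ -2)) ↔ acc ≥ -3)) ∧ s = 3 implies it.
Countermodel: at the initial state acc = 0, g = 0, s = 3, w = 0, the precondition holds but the weakest precondition fails.
Answer: invalid


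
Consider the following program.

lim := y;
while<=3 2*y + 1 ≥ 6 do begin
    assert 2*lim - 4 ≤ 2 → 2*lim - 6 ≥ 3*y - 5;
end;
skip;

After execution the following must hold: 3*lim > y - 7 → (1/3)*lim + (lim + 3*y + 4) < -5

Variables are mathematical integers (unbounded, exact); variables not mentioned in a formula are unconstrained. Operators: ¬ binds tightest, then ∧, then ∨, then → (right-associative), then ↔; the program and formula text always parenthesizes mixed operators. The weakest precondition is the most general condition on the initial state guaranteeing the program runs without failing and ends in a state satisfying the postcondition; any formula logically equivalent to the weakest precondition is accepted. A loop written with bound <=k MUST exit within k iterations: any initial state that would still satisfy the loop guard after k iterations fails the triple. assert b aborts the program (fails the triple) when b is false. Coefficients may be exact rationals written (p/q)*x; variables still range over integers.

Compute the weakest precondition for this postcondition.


Working backward. After the program, the postcondition 3*lim > y - 7 → (1/3)*lim + (lim + 3*y + 4) < -5 must hold; in canonical form it is 3*lim > y - 7 → (4/3)*lim + 3*y < -9.
Before skip: 3*lim > y - 7 → (4/3)*lim + 3*y < -9
Before the loop (bound <=3), unroll the exhaustion recursion (WP_0 = exit-now case; WP_j = one more guarded iteration, up to j = 3):
  WP_0: (¬(2*y ≥ 5)) ∧ (3*lim > y - 7 → (4/3)*lim + 3*y < -9)
  WP_1: (2*y ≥ 5 → ((2*lim ≤ 6 → 2*lim ≥ 3*y + 1) ∧ (¬(2*y ≥ 5)) ∧ (3*lim > y - 7 → (4/3)*lim + 3*y < -9))) ∧ ((¬(2*y ≥ 5)) → (3*lim > y - 7 → (4/3)*lim + 3*y < -9))
  WP_2: (2*y ≥ 5 → ((2*lim ≤ 6 → 2*lim ≥ 3*y + 1) ∧ (2*y ≥ 5 → ((2*lim ≤ 6 → 2*lim ≥ 3*y + 1) ∧ (¬(2*y ≥ 5)) ∧ (3*lim > y - 7 → (4/3)*lim + 3*y < -9))) ∧ ((¬(2*y ≥ 5)) → (3*lim > y - 7 → (4/3)*lim + 3*y < -9)))) ∧ ((¬(2*y ≥ 5)) → (3*lim > y - 7 → (4/3)*lim + 3*y < -9))
  WP_3: (2*y ≥ 5 → ((2*lim ≤ 6 → 2*lim ≥ 3*y + 1) ∧ (2*y ≥ 5 → ((2*lim ≤ 6 → 2*lim ≥ 3*y + 1) ∧ (2*y ≥ 5 → ((2*lim ≤ 6 → 2*lim ≥ 3*y + 1) ∧ (¬(2*y ≥ 5)) ∧ (3*lim > y - 7 → (4/3)*lim + 3*y < -9))) ∧ ((¬(2*y ≥ 5)) → (3*lim > y - 7 → (4/3)*lim + 3*y < -9)))) ∧ ((¬(2*y ≥ 5)) → (3*lim > y - 7 → (4/3)*lim + 3*y < -9)))) ∧ ((¬(2*y ≥ 5)) → (3*lim > y - 7 → (4/3)*lim + 3*y < -9))
So before the loop: (2*y ≥ 5 → ((2*lim ≤ 6 → 2*lim ≥ 3*y + 1) ∧ (2*y ≥ 5 → ((2*lim ≤ 6 → 2*lim ≥ 3*y + 1) ∧ (2*y ≥ 5 → ((2*lim ≤ 6 → 2*lim ≥ 3*y + 1) ∧ (¬(2*y ≥ 5)) ∧ (3*lim > y - 7 → (4/3)*lim + 3*y < -9))) ∧ ((¬(2*y ≥ 5)) → (3*lim > y - 7 → (4/3)*lim + 3*y < -9)))) ∧ ((¬(2*y ≥ 5)) → (3*lim > y - 7 → (4/3)*lim + 3*y < -9)))) ∧ ((¬(2*y ≥ 5)) → (3*lim > y - 7 → (4/3)*lim + 3*y < -9))
Before lim := y: (2*y ≥ 5 → ((2*y ≤ 6 → y ≤ -1) ∧ (2*y ≥ 5 → ((2*y ≤ 6 → y ≤ -1) ∧ (2*y ≥ 5 → ((2*y ≤ 6 → y ≤ -1) ∧ (¬(2*y ≥ 5)) ∧ (2*y > -7 → (13/3)*y < -9))) ∧ ((¬(2*y ≥ 5)) → (2*y > -7 → (13/3)*y < -9)))) ∧ ((¬(2*y ≥ 5)) → (2*y > -7 → (13/3)*y < -9)))) ∧ ((¬(2*y ≥ 5)) → (2*y > -7 → (13/3)*y < -9))
Answer: WP = (2*y ≥ 5 → ((2*y ≤ 6 → y ≤ -1) ∧ (2*y ≥ 5 → ((2*y ≤ 6 → y ≤ -1) ∧ (2*y ≥ 5 → ((2*y ≤ 6 → y ≤ -1) ∧ (¬(2*y ≥ 5)) ∧ (2*y > -7 → (13/3)*y < -9))) ∧ ((¬(2*y ≥ 5)) → (2*y > -7 → (13/3)*y < -9)))) ∧ ((¬(2*y ≥ 5)) → (2*y > -7 → (13/3)*y < -9)))) ∧ ((¬(2*y ≥ 5)) → (2*y > -7 → (13/3)*y < -9))


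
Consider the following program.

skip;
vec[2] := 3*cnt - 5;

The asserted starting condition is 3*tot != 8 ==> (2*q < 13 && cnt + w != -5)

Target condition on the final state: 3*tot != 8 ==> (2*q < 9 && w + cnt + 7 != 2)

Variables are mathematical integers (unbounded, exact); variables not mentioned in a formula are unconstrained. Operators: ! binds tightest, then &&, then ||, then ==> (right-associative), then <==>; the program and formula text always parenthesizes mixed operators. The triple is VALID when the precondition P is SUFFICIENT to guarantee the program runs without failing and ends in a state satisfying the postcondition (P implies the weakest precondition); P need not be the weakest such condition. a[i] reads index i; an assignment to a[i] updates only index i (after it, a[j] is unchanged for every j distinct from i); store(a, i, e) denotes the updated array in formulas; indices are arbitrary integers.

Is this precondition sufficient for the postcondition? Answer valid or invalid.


Working backward. After the program, the postcondition 3*tot != 8 ==> (2*q < 9 && w + cnt + 7 != 2) must hold; in canonical form it is 3*tot != 8 ==> (2*q < 9 && cnt + w != -5).
Before vec[2] := 3*cnt - 5: 3*tot != 8 ==> (2*q < 9 && cnt + w != -5)
Before skip: 3*tot != 8 ==> (2*q < 9 && cnt + w != -5)
The weakest precondition is 3*tot != 8 ==> (2*q < 9 && cnt + w != -5).
Check whether 3*tot != 8 ==> (2*q < 13 && cnt + w != -5) implies it.
Countermodel: at the initial state cnt = -4, q = 5, tot = 0, w = 0, the precondition holds but the weakest precondition fails.
Answer: invalid


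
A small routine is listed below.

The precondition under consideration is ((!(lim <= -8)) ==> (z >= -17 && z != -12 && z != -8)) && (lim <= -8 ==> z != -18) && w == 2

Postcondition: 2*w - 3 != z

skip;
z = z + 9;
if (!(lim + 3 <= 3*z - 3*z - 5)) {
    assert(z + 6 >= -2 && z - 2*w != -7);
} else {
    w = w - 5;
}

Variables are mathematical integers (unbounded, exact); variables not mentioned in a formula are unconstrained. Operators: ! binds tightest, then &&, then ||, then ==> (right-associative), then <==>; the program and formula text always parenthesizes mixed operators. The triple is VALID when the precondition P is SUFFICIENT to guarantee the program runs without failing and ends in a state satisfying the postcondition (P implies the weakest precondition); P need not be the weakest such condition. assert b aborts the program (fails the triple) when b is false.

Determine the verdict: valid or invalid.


Working backward. After the program, the postcondition 2*w - 3 != z must hold; in canonical form it is 2*w != z + 3.
Then branch requires z >= -8 && z != 2*w - 7 && 2*w != z + 3; else branch requires 2*w != z + 13.
Before the if: ((!(lim <= -8)) ==> (z >= -8 && z != 2*w - 7 && 2*w != z + 3)) && (lim <= -8 ==> 2*w != z + 13)
Before z := z + 9: ((!(lim <= -8)) ==> (z >= -17 && z != 2*w - 16 && 2*w != z + 12)) && (lim <= -8 ==> 2*w != z + 22)
Before skip: ((!(lim <= -8)) ==> (z >= -17 && z != 2*w - 16 && 2*w != z + 12)) && (lim <= -8 ==> 2*w != z + 22)
The weakest precondition is ((!(lim <= -8)) ==> (z >= -17 && z != 2*w - 16 && 2*w != z + 12)) && (lim <= -8 ==> 2*w != z + 22).
Check whether ((!(lim <= -8)) ==> (z >= -17 && z != -12 && z != -8)) && (lim <= -8 ==> z != -18) && w == 2 implies it.
Every state satisfying the precondition satisfies the weakest precondition: the implication holds.
Answer: valid


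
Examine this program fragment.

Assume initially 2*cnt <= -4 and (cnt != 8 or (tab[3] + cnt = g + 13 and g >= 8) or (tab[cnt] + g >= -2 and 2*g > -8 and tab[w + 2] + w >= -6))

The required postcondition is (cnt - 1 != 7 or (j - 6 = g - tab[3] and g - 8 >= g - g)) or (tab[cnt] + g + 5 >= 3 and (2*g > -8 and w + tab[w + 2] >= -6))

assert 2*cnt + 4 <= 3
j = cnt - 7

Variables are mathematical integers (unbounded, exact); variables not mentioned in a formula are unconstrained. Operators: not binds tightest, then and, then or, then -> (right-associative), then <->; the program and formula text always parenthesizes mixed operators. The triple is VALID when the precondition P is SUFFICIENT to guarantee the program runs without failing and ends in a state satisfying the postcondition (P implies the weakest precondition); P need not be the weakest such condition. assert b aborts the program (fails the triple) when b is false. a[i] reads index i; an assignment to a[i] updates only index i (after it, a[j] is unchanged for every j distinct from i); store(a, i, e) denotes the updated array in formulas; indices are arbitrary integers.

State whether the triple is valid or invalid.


Working backward. After the program, the postcondition (cnt - 1 != 7 or (j - 6 = g - tab[3] and g - 8 >= g - g)) or (tab[cnt] + g + 5 >= 3 and (2*g > -8 and w + tab[w + 2] >= -6)) must hold; in canonical form it is cnt != 8 or (tab[3] + j = g + 6 and g >= 8) or (tab[cnt] + g >= -2 and 2*g > -8 and tab[w + 2] + w >= -6).
Before j := cnt - 7: cnt != 8 or (tab[3] + cnt = g + 13 and g >= 8) or (tab[cnt] + g >= -2 and 2*g > -8 and tab[w + 2] + w >= -6)
Before assert 2*cnt + 4 <= 3: 2*cnt <= -1 and (cnt != 8 or (tab[3] + cnt = g + 13 and g >= 8) or (tab[cnt] + g >= -2 and 2*g > -8 and tab[w + 2] + w >= -6))
The weakest precondition is 2*cnt <= -1 and (cnt != 8 or (tab[3] + cnt = g + 13 and g >= 8) or (tab[cnt] + g >= -2 and 2*g > -8 and tab[w + 2] + w >= -6)).
Check whether 2*cnt <= -4 and (cnt != 8 or (tab[3] + cnt = g + 13 and g >= 8) or (tab[cnt] + g >= -2 and 2*g > -8 and tab[w + 2] + w >= -6)) implies it.
Every state satisfying the precondition satisfies the weakest precondition: the implication holds.
Answer: valid


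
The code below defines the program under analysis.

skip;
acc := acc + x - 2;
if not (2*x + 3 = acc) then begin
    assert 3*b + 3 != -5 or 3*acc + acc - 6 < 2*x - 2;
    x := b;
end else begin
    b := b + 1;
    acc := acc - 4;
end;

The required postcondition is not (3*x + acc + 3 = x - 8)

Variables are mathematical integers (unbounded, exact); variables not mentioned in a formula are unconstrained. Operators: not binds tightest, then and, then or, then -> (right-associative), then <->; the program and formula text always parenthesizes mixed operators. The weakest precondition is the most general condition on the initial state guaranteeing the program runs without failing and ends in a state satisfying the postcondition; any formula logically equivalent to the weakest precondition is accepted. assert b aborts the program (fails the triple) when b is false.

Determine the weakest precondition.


Working backward. After the program, the postcondition not (3*x + acc + 3 = x - 8) must hold; in canonical form it is not (acc + 2*x = -11).
Then branch requires (3*b != -8 or 4*acc < 2*x + 4) and (not (acc + 2*b = -11)); else branch requires not (acc + 2*x = -7).
Before the if: ((not (2*x = acc - 3)) -> ((3*b != -8 or 4*acc < 2*x + 4) and (not (acc + 2*b = -11)))) and (2*x = acc - 3 -> (not (acc + 2*x = -7)))
Before acc := acc + x - 2: ((not (x = acc - 5)) -> ((3*b != -8 or 4*acc + 2*x < 12) and (not (acc + 2*b + x = -9)))) and (x = acc - 5 -> (not (acc + 3*x = -5)))
Before skip: ((not (x = acc - 5)) -> ((3*b != -8 or 4*acc + 2*x < 12) and (not (acc + 2*b + x = -9)))) and (x = acc - 5 -> (not (acc + 3*x = -5)))
Answer: WP = ((not (x = acc - 5)) -> ((3*b != -8 or 4*acc + 2*x < 12) and (not (acc + 2*b + x = -9)))) and (x = acc - 5 -> (not (acc + 3*x = -5)))
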